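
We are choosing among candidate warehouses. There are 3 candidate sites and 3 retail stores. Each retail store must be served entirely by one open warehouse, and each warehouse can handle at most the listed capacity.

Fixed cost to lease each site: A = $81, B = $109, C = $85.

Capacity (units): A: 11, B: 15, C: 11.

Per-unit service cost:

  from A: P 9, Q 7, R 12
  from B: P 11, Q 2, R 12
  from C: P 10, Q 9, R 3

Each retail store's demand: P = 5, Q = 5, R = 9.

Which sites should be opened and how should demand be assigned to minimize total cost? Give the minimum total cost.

Minimum total cost: 273

Open {A, C}: P→A 9·5=45, Q→A 7·5=35, R→C 3·9=27.
Loads: A carries 10/11, C carries 9/11. Service 107; fixed 166; total 273.
Next best feasible plan costs 286.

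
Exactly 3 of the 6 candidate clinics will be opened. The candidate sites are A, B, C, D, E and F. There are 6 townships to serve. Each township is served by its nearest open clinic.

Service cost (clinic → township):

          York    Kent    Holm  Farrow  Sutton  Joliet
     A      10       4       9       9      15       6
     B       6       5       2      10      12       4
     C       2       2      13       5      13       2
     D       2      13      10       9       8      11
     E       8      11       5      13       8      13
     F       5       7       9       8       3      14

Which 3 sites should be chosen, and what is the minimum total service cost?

With exactly 3 open, each township uses its cheapest among the chosen.
{B, C, F}: York→C 2, Kent→C 2, Holm→B 2, Farrow→C 5, Sutton→F 3, Joliet→C 2. Service cost 16.
{C, E, F}: service cost 19
{B, C, D}: service cost 21
Among all 20 size-3 choices, {B, C, F} is lowest.

Choose B, C and F; total service cost 16.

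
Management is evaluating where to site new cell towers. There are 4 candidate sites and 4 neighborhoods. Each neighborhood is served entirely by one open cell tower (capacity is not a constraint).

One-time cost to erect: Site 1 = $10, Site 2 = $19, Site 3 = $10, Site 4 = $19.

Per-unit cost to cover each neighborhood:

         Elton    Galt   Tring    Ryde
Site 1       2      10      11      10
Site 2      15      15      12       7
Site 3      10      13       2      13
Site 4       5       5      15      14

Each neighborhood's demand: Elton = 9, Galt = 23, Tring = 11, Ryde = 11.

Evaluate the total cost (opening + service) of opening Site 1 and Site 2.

Total cost: 475

Each neighborhood is assigned to its cheapest site among the open ones.
{Site 1, Site 2}: Elton→Site 1 2·9=18, Galt→Site 1 10·23=230, Tring→Site 1 11·11=121, Ryde→Site 2 7·11=77. Service 446; fixed 29; total 475.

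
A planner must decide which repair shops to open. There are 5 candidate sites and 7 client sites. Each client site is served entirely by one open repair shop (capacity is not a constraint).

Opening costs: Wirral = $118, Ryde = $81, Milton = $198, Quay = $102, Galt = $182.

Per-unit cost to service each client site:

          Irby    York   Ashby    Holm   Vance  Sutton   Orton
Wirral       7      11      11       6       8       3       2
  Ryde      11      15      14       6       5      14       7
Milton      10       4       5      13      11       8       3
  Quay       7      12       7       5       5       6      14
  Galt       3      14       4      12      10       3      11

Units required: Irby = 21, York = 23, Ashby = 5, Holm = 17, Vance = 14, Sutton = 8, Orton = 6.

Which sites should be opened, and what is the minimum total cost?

For any fixed open set, each client site goes to its cheapest open site; total = fixed + service.
{Milton, Quay}: Irby→Quay 7·21=147, York→Milton 4·23=92, Ashby→Milton 5·5=25, Holm→Quay 5·17=85, Vance→Quay 5·14=70, Sutton→Quay 6·8=48, Orton→Milton 3·6=18. Service 485; fixed 300; total 785.
{Wirral}: Irby→Wirral 7·21=147, York→Wirral 11·23=253, Ashby→Wirral 11·5=55, Holm→Wirral 6·17=102, Vance→Wirral 8·14=112, Sutton→Wirral 3·8=24, Orton→Wirral 2·6=12. Service 705; fixed 118; total 823.
{Wirral, Milton}: Irby→Wirral 7·21=147, York→Milton 4·23=92, Ashby→Milton 5·5=25, Holm→Wirral 6·17=102, Vance→Wirral 8·14=112, Sutton→Wirral 3·8=24, Orton→Wirral 2·6=12. Service 514; fixed 316; total 830.
{Wirral, Ryde, Milton, Quay, Galt}: service 366 + fixed 681 = 1047
No other subset beats 785.

Open Milton and Quay; minimum total cost 785.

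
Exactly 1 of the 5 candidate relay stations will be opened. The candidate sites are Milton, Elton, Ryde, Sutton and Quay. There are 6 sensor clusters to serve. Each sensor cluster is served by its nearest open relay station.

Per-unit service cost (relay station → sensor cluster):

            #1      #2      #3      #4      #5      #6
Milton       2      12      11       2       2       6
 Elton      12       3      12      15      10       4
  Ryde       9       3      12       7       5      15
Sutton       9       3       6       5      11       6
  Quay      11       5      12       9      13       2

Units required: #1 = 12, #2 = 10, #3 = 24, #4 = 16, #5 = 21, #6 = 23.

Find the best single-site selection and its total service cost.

With exactly 1 open, each sensor cluster uses its cheapest among the chosen.
{Milton}: #1→Milton 2·12=24, #2→Milton 12·10=120, #3→Milton 11·24=264, #4→Milton 2·16=32, #5→Milton 2·21=42, #6→Milton 6·23=138. Service cost 620.
{Sutton}: service cost 731
{Quay}: service cost 933
Among all 5 size-1 choices, {Milton} is lowest.

Choose Milton only; total service cost 620.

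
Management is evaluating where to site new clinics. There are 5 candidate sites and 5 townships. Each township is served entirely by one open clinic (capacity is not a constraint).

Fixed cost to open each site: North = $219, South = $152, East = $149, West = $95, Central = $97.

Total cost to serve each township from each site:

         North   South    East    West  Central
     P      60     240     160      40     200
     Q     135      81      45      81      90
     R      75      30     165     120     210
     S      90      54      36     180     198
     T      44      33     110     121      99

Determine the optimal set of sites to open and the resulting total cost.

Open South and West; minimum total cost 485.

For any fixed open set, each township goes to its cheapest open site; total = fixed + service.
{South, West}: P→West 40, Q→South 81, R→South 30, S→South 54, T→South 33. Service 238; fixed 247; total 485.
{South, East, West}: P→West 40, Q→East 45, R→South 30, S→East 36, T→South 33. Service 184; fixed 396; total 580.
{South, West, Central}: service 238 + fixed 344 = 582
{North, South, East, West, Central}: service 184 + fixed 712 = 896
No other subset beats 485.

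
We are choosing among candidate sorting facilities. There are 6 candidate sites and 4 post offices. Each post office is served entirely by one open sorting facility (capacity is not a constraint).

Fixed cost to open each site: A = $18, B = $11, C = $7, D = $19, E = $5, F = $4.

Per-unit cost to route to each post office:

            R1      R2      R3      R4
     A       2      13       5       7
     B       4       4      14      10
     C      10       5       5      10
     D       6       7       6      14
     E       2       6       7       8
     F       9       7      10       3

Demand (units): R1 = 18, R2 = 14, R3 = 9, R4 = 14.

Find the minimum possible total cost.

For any fixed open set, each post office goes to its cheapest open site; total = fixed + service.
{B, C, E, F}: R1→E 2·18=36, R2→B 4·14=56, R3→C 5·9=45, R4→F 3·14=42. Service 179; fixed 27; total 206.
{C, E, F}: R1→E 2·18=36, R2→C 5·14=70, R3→C 5·9=45, R4→F 3·14=42. Service 193; fixed 16; total 209.
{A, B, F}: R1→A 2·18=36, R2→B 4·14=56, R3→A 5·9=45, R4→F 3·14=42. Service 179; fixed 33; total 212.
{A, B, C, D, E, F}: service 179 + fixed 64 = 243
No other subset beats 206.

Minimum total cost: 206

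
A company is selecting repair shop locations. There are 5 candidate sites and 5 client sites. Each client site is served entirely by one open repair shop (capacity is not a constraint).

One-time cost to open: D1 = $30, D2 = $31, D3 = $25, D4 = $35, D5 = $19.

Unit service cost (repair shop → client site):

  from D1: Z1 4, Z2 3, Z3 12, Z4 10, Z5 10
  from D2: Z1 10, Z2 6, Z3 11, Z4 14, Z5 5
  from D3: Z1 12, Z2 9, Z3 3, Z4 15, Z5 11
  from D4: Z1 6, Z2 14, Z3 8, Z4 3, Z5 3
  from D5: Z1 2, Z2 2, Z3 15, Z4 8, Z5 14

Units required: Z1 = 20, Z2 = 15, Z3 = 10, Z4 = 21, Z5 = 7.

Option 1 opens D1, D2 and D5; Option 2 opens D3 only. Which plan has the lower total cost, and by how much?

Option 1: {D1, D2, D5}: Z1→D5 2·20=40, Z2→D5 2·15=30, Z3→D2 11·10=110, Z4→D5 8·21=168, Z5→D2 5·7=35. Service 383; fixed 80; total 463.
Option 2: {D3}: Z1→D3 12·20=240, Z2→D3 9·15=135, Z3→D3 3·10=30, Z4→D3 15·21=315, Z5→D3 11·7=77. Service 797; fixed 25; total 822.
Difference: |463 − 822| = 359.

Option 1 is cheaper by 359.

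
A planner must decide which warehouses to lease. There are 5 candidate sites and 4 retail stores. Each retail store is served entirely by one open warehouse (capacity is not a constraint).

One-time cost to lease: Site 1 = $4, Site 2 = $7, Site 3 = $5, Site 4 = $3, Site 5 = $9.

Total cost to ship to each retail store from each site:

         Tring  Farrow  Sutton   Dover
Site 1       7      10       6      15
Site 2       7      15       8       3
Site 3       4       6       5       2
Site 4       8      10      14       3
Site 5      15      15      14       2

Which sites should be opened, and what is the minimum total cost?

For any fixed open set, each retail store goes to its cheapest open site; total = fixed + service.
{Site 3}: Tring→Site 3 4, Farrow→Site 3 6, Sutton→Site 3 5, Dover→Site 3 2. Service 17; fixed 5; total 22.
{Site 3, Site 4}: service 17 + fixed 8 = 25
{Site 1, Site 3}: service 17 + fixed 9 = 26
{Site 1, Site 2, Site 3, Site 4, Site 5}: Tring→Site 3 4, Farrow→Site 3 6, Sutton→Site 3 5, Dover→Site 3 2. Service 17; fixed 28; total 45.
No other subset beats 22.

Open Site 3 only; minimum total cost 22.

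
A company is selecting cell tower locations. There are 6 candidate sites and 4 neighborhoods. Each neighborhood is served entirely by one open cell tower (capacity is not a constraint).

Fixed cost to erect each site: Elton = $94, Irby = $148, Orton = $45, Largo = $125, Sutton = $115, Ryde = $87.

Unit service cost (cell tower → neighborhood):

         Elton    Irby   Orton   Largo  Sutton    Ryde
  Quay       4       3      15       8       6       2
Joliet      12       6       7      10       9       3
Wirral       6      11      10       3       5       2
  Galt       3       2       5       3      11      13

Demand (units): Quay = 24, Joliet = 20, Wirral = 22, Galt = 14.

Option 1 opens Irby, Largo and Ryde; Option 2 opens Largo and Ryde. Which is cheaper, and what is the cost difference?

Option 1: {Irby, Largo, Ryde}: Quay→Ryde 2·24=48, Joliet→Ryde 3·20=60, Wirral→Ryde 2·22=44, Galt→Irby 2·14=28. Service 180; fixed 360; total 540.
Option 2: {Largo, Ryde}: Quay→Ryde 2·24=48, Joliet→Ryde 3·20=60, Wirral→Ryde 2·22=44, Galt→Largo 3·14=42. Service 194; fixed 212; total 406.
Difference: |540 − 406| = 134.

Option 2 is cheaper by 134.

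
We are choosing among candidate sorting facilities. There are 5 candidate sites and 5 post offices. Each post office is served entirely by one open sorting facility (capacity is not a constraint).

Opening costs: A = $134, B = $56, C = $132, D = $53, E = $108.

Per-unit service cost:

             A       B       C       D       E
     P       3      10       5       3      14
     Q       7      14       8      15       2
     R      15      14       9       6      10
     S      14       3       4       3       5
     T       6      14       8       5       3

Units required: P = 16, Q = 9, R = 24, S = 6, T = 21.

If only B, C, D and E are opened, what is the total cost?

Total cost: 640

Each post office is assigned to its cheapest site among the open ones.
{B, C, D, E}: P→D 3·16=48, Q→E 2·9=18, R→D 6·24=144, S→B 3·6=18, T→E 3·21=63. Service 291; fixed 349; total 640.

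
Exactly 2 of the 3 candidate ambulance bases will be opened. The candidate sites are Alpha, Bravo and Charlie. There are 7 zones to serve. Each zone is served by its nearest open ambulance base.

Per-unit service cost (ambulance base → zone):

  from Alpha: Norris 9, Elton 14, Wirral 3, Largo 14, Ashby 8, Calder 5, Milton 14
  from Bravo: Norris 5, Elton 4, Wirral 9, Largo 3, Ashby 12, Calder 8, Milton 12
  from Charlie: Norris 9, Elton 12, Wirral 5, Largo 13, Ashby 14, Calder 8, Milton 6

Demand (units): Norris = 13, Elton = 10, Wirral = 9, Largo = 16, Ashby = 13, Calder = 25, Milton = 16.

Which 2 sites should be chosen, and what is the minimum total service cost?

Choose Alpha and Bravo; total service cost 601.

With exactly 2 open, each zone uses its cheapest among the chosen.
{Alpha, Bravo}: Norris→Bravo 5·13=65, Elton→Bravo 4·10=40, Wirral→Alpha 3·9=27, Largo→Bravo 3·16=48, Ashby→Alpha 8·13=104, Calder→Alpha 5·25=125, Milton→Bravo 12·16=192. Service cost 601.
{Bravo, Charlie}: service cost 650
{Alpha, Charlie}: service cost 797
Among all 3 size-2 choices, {Alpha, Bravo} is lowest.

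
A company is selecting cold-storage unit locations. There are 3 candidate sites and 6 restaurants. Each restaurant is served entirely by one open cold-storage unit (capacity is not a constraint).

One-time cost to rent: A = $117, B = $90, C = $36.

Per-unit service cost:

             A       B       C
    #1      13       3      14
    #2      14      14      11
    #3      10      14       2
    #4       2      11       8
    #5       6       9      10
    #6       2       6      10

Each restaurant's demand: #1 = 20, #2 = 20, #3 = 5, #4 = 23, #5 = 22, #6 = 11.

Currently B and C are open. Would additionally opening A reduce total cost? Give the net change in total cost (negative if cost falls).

Yes — net change −131 (cost falls by 131).

Current service cost with {B, C}: 738.
Adding A: each restaurant re-picks its cheapest; new service cost 490, saving 248.
Extra fixed cost: 117. Net change = 117 − 248 = -131.
(Totals: 864 → 733.)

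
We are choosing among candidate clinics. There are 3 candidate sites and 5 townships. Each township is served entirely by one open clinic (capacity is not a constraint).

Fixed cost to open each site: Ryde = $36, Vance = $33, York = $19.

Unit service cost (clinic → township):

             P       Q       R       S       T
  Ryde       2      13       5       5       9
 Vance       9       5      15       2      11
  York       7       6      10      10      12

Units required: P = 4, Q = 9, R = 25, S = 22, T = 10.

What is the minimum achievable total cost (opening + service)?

For any fixed open set, each township goes to its cheapest open site; total = fixed + service.
{Ryde, Vance}: P→Ryde 2·4=8, Q→Vance 5·9=45, R→Ryde 5·25=125, S→Vance 2·22=44, T→Ryde 9·10=90. Service 312; fixed 69; total 381.
{Ryde, Vance, York}: P→Ryde 2·4=8, Q→Vance 5·9=45, R→Ryde 5·25=125, S→Vance 2·22=44, T→Ryde 9·10=90. Service 312; fixed 88; total 400.
{Ryde, York}: service 387 + fixed 55 = 442
{York}: service 672 + fixed 19 = 691
No other subset beats 381.

Minimum total cost: 381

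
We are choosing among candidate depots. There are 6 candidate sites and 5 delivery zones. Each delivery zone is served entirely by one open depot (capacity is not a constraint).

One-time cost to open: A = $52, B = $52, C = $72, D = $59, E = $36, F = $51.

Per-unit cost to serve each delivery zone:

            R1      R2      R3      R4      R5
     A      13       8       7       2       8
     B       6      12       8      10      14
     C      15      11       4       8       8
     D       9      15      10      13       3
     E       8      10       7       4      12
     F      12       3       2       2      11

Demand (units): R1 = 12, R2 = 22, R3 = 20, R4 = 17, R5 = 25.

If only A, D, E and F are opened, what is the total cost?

Total cost: 509

Each delivery zone is assigned to its cheapest site among the open ones.
{A, D, E, F}: R1→E 8·12=96, R2→F 3·22=66, R3→F 2·20=40, R4→A 2·17=34, R5→D 3·25=75. Service 311; fixed 198; total 509.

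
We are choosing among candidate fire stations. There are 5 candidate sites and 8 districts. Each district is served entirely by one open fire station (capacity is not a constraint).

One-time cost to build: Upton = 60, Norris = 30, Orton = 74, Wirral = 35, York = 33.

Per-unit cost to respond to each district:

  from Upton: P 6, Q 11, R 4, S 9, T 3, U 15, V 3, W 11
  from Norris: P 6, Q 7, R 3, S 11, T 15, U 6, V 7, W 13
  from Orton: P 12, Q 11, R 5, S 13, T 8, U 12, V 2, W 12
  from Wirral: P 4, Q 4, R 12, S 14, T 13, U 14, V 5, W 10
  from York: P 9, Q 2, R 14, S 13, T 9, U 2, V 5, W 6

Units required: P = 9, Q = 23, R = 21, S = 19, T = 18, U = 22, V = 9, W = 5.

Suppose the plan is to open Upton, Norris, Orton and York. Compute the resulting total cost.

Total cost: 677

Each district is assigned to its cheapest site among the open ones.
{Upton, Norris, Orton, York}: P→Upton 6·9=54, Q→York 2·23=46, R→Norris 3·21=63, S→Upton 9·19=171, T→Upton 3·18=54, U→York 2·22=44, V→Orton 2·9=18, W→York 6·5=30. Service 480; fixed 197; total 677.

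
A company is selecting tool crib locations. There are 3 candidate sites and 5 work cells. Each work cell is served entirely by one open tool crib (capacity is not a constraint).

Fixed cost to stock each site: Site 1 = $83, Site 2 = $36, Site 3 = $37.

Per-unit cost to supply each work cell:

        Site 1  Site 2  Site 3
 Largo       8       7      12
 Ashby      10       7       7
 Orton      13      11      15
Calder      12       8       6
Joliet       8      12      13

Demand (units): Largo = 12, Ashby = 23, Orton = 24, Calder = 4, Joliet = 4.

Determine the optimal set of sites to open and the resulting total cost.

For any fixed open set, each work cell goes to its cheapest open site; total = fixed + service.
{Site 2}: Largo→Site 2 7·12=84, Ashby→Site 2 7·23=161, Orton→Site 2 11·24=264, Calder→Site 2 8·4=32, Joliet→Site 2 12·4=48. Service 589; fixed 36; total 625.
{Site 2, Site 3}: Largo→Site 2 7·12=84, Ashby→Site 2 7·23=161, Orton→Site 2 11·24=264, Calder→Site 3 6·4=24, Joliet→Site 2 12·4=48. Service 581; fixed 73; total 654.
{Site 1, Site 2}: Largo→Site 2 7·12=84, Ashby→Site 2 7·23=161, Orton→Site 2 11·24=264, Calder→Site 2 8·4=32, Joliet→Site 1 8·4=32. Service 573; fixed 119; total 692.
{Site 1, Site 2, Site 3}: Largo→Site 2 7·12=84, Ashby→Site 2 7·23=161, Orton→Site 2 11·24=264, Calder→Site 3 6·4=24, Joliet→Site 1 8·4=32. Service 565; fixed 156; total 721.
No other subset beats 625.

Open Site 2 only; minimum total cost 625.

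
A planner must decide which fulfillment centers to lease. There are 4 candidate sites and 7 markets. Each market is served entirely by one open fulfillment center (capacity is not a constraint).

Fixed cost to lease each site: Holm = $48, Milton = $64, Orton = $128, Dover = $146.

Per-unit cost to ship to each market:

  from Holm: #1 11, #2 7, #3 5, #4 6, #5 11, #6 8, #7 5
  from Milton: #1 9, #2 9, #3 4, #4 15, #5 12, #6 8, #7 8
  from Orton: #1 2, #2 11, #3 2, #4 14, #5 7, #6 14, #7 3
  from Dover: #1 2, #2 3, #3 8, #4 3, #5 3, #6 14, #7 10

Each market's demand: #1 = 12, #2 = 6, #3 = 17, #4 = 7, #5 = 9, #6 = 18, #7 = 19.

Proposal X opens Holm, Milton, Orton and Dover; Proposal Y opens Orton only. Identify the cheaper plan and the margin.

Proposal X: {Holm, Milton, Orton, Dover}: #1→Orton 2·12=24, #2→Dover 3·6=18, #3→Orton 2·17=34, #4→Dover 3·7=21, #5→Dover 3·9=27, #6→Holm 8·18=144, #7→Orton 3·19=57. Service 325; fixed 386; total 711.
Proposal Y: {Orton}: #1→Orton 2·12=24, #2→Orton 11·6=66, #3→Orton 2·17=34, #4→Orton 14·7=98, #5→Orton 7·9=63, #6→Orton 14·18=252, #7→Orton 3·19=57. Service 594; fixed 128; total 722.
Difference: |711 − 722| = 11.

Proposal X is cheaper by 11.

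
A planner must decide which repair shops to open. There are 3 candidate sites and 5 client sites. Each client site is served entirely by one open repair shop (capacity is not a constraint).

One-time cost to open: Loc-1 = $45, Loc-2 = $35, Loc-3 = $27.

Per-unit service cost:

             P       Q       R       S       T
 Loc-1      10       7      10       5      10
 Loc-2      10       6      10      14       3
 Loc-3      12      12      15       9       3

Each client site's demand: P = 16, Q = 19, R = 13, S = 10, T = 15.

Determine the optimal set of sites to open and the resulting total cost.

For any fixed open set, each client site goes to its cheapest open site; total = fixed + service.
{Loc-1, Loc-2}: P→Loc-1 10·16=160, Q→Loc-2 6·19=114, R→Loc-1 10·13=130, S→Loc-1 5·10=50, T→Loc-2 3·15=45. Service 499; fixed 80; total 579.
{Loc-1, Loc-3}: P→Loc-1 10·16=160, Q→Loc-1 7·19=133, R→Loc-1 10·13=130, S→Loc-1 5·10=50, T→Loc-3 3·15=45. Service 518; fixed 72; total 590.
{Loc-2, Loc-3}: service 539 + fixed 62 = 601
{Loc-1, Loc-2, Loc-3}: service 499 + fixed 107 = 606
No other subset beats 579.

Open Loc-1 and Loc-2; minimum total cost 579.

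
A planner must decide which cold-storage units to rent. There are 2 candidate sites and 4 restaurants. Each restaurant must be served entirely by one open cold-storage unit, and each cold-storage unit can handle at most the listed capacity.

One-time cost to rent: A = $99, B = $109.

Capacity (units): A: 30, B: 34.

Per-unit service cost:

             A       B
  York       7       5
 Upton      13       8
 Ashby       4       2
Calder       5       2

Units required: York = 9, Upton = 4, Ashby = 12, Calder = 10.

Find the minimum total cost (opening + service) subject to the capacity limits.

Open {A, B}: York→A 7·9=63, Upton→B 8·4=32, Ashby→B 2·12=24, Calder→B 2·10=20.
Loads: A carries 9/30, B carries 26/34. Service 139; fixed 208; total 347.
Next best feasible plan costs 349.

Minimum total cost: 347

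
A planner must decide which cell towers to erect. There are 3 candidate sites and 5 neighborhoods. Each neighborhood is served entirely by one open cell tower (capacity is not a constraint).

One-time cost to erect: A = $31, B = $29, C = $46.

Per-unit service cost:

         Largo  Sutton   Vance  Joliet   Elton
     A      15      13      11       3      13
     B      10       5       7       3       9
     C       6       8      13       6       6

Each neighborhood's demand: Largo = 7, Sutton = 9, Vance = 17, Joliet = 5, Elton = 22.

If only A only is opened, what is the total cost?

Each neighborhood is assigned to its cheapest site among the open ones.
{A}: Largo→A 15·7=105, Sutton→A 13·9=117, Vance→A 11·17=187, Joliet→A 3·5=15, Elton→A 13·22=286. Service 710; fixed 31; total 741.

Total cost: 741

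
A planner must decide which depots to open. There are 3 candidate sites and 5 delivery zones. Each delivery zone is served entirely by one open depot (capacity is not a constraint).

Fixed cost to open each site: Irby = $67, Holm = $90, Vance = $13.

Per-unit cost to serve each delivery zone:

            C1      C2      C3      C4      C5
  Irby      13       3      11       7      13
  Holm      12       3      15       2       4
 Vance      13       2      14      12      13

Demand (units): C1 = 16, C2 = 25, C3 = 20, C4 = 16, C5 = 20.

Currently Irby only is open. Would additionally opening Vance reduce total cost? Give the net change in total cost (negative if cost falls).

Yes — net change −12 (cost falls by 12).

Current service cost with {Irby}: 875.
Adding Vance: each delivery zone re-picks its cheapest; new service cost 850, saving 25.
Extra fixed cost: 13. Net change = 13 − 25 = -12.
(Totals: 942 → 930.)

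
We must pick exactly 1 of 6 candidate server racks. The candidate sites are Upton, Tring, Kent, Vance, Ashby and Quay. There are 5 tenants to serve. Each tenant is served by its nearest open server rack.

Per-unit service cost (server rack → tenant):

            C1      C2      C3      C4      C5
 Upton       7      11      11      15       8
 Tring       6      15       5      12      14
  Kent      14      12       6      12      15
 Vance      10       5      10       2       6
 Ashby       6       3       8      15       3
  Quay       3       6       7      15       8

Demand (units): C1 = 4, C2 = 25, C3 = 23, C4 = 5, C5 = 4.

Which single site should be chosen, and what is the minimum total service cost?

Choose Ashby only; total service cost 370.

With exactly 1 open, each tenant uses its cheapest among the chosen.
{Ashby}: C1→Ashby 6·4=24, C2→Ashby 3·25=75, C3→Ashby 8·23=184, C4→Ashby 15·5=75, C5→Ashby 3·4=12. Service cost 370.
{Vance}: service cost 429
{Quay}: service cost 430
Among all 6 size-1 choices, {Ashby} is lowest.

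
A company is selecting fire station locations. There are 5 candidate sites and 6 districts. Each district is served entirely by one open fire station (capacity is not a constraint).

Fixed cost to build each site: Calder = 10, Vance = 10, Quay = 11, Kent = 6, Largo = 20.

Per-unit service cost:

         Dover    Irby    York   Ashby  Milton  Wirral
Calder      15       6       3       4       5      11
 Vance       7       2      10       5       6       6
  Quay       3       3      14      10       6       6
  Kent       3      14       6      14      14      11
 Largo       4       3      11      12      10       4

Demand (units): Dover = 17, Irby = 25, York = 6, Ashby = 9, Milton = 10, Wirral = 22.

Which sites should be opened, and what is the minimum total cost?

Open Calder, Vance, Kent and Largo; minimum total cost 339.

For any fixed open set, each district goes to its cheapest open site; total = fixed + service.
{Calder, Vance, Kent, Largo}: Dover→Kent 3·17=51, Irby→Vance 2·25=50, York→Calder 3·6=18, Ashby→Calder 4·9=36, Milton→Calder 5·10=50, Wirral→Largo 4·22=88. Service 293; fixed 46; total 339.
{Calder, Vance, Quay, Largo}: Dover→Quay 3·17=51, Irby→Vance 2·25=50, York→Calder 3·6=18, Ashby→Calder 4·9=36, Milton→Calder 5·10=50, Wirral→Largo 4·22=88. Service 293; fixed 51; total 344.
{Calder, Vance, Quay, Kent, Largo}: service 293 + fixed 57 = 350
{Kent}: service 945 + fixed 6 = 951
No other subset beats 339.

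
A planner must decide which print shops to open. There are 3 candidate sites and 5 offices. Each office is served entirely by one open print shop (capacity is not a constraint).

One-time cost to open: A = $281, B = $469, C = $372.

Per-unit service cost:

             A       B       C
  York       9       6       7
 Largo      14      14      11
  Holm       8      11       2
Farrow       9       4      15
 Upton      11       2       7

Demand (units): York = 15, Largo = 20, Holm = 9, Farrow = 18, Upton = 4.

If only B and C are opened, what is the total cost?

Each office is assigned to its cheapest site among the open ones.
{B, C}: York→B 6·15=90, Largo→C 11·20=220, Holm→C 2·9=18, Farrow→B 4·18=72, Upton→B 2·4=8. Service 408; fixed 841; total 1249.

Total cost: 1249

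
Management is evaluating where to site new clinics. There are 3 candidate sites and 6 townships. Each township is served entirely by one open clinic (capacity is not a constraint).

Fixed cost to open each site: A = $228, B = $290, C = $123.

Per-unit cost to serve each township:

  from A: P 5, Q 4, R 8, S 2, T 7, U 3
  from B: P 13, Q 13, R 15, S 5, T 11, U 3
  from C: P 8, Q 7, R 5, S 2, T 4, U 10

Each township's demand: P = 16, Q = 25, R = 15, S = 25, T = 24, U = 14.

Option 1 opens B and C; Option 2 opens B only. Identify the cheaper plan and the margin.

Option 1 is cheaper by 500.

Option 1: {B, C}: P→C 8·16=128, Q→C 7·25=175, R→C 5·15=75, S→C 2·25=50, T→C 4·24=96, U→B 3·14=42. Service 566; fixed 413; total 979.
Option 2: {B}: P→B 13·16=208, Q→B 13·25=325, R→B 15·15=225, S→B 5·25=125, T→B 11·24=264, U→B 3·14=42. Service 1189; fixed 290; total 1479.
Difference: |979 − 1479| = 500.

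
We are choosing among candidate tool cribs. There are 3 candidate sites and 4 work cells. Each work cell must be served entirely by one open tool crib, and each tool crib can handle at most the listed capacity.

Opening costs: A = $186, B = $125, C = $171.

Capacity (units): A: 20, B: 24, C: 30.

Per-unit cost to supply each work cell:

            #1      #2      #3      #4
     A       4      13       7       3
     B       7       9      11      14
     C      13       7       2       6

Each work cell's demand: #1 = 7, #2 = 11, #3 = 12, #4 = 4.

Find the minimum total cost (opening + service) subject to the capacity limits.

Minimum total cost: 470

Open {B, C}: #1→B 7·7=49, #2→C 7·11=77, #3→C 2·12=24, #4→C 6·4=24.
Loads: B carries 7/24, C carries 27/30. Service 174; fixed 296; total 470.
Next best feasible plan costs 492.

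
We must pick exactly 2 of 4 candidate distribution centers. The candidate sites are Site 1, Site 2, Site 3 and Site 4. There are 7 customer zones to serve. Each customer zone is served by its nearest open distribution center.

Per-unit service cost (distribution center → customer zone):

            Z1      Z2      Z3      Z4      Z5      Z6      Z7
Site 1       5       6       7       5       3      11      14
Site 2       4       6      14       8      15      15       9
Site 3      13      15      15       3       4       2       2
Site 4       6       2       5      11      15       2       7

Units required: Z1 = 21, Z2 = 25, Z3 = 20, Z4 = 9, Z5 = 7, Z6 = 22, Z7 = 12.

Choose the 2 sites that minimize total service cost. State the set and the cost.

Choose Site 3 and Site 4; total service cost 399.

With exactly 2 open, each customer zone uses its cheapest among the chosen.
{Site 3, Site 4}: Z1→Site 4 6·21=126, Z2→Site 4 2·25=50, Z3→Site 4 5·20=100, Z4→Site 3 3·9=27, Z5→Site 3 4·7=28, Z6→Site 3 2·22=44, Z7→Site 3 2·12=24. Service cost 399.
{Site 1, Site 4}: service cost 449
{Site 1, Site 3}: service cost 511
Among all 6 size-2 choices, {Site 3, Site 4} is lowest.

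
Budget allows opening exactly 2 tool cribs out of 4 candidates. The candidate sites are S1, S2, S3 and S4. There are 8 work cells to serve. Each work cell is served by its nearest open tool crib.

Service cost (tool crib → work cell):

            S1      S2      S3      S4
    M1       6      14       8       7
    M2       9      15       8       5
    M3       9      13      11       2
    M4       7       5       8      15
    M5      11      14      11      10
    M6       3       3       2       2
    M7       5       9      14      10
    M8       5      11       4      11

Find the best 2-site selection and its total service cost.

With exactly 2 open, each work cell uses its cheapest among the chosen.
{S1, S4}: M1→S1 6, M2→S4 5, M3→S4 2, M4→S1 7, M5→S4 10, M6→S4 2, M7→S1 5, M8→S1 5. Service cost 42.
{S3, S4}: service cost 48
{S2, S4}: service cost 51
Among all 6 size-2 choices, {S1, S4} is lowest.

Choose S1 and S4; total service cost 42.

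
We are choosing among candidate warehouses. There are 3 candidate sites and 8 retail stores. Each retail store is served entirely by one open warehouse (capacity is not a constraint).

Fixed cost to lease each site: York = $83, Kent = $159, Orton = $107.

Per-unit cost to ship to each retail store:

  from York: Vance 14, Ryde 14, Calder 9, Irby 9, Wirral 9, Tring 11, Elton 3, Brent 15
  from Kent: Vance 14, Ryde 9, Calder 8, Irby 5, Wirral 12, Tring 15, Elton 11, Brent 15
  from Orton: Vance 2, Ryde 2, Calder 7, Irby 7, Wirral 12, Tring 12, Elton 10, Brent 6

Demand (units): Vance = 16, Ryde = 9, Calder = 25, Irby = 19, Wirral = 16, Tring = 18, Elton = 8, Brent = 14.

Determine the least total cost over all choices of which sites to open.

For any fixed open set, each retail store goes to its cheapest open site; total = fixed + service.
{York, Orton}: Vance→Orton 2·16=32, Ryde→Orton 2·9=18, Calder→Orton 7·25=175, Irby→Orton 7·19=133, Wirral→York 9·16=144, Tring→York 11·18=198, Elton→York 3·8=24, Brent→Orton 6·14=84. Service 808; fixed 190; total 998.
{Orton}: service 930 + fixed 107 = 1037
{York, Kent, Orton}: service 770 + fixed 349 = 1119
{York}: Vance→York 14·16=224, Ryde→York 14·9=126, Calder→York 9·25=225, Irby→York 9·19=171, Wirral→York 9·16=144, Tring→York 11·18=198, Elton→York 3·8=24, Brent→York 15·14=210. Service 1322; fixed 83; total 1405.
No other subset beats 998.

Minimum total cost: 998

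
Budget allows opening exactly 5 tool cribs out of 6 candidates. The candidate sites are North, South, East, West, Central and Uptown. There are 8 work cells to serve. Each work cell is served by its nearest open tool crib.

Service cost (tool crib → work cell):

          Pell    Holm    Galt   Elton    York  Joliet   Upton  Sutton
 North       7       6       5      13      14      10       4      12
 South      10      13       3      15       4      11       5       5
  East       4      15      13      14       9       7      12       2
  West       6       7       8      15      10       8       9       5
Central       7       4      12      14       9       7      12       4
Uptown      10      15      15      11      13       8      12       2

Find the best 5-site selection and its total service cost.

Choose North, South, East, Central and Uptown; total service cost 39.

With exactly 5 open, each work cell uses its cheapest among the chosen.
{North, South, East, Central, Uptown}: Pell→East 4, Holm→Central 4, Galt→South 3, Elton→Uptown 11, York→South 4, Joliet→East 7, Upton→North 4, Sutton→East 2. Service cost 39.
{South, East, West, Central, Uptown}: service cost 40
{North, South, East, West, Central}: service cost 41
Among all 6 size-5 choices, {North, South, East, Central, Uptown} is lowest.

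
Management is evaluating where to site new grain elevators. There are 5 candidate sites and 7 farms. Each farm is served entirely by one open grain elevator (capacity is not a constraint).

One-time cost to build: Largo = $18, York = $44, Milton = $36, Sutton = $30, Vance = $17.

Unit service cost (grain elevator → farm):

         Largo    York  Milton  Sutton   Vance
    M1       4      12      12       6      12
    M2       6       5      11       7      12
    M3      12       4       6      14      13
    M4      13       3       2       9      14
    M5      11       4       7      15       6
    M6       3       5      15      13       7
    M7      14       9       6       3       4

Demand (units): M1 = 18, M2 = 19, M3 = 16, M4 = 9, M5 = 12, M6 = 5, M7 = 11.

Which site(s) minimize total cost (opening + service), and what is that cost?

Open Largo, York and Vance; minimum total cost 444.

For any fixed open set, each farm goes to its cheapest open site; total = fixed + service.
{Largo, York, Vance}: M1→Largo 4·18=72, M2→York 5·19=95, M3→York 4·16=64, M4→York 3·9=27, M5→York 4·12=48, M6→Largo 3·5=15, M7→Vance 4·11=44. Service 365; fixed 79; total 444.
{Largo, York, Sutton}: service 354 + fixed 92 = 446
{Largo, York, Sutton, Vance}: M1→Largo 4·18=72, M2→York 5·19=95, M3→York 4·16=64, M4→York 3·9=27, M5→York 4·12=48, M6→Largo 3·5=15, M7→Sutton 3·11=33. Service 354; fixed 109; total 463.
{Largo, York, Milton, Sutton, Vance}: service 345 + fixed 145 = 490
No other subset beats 444.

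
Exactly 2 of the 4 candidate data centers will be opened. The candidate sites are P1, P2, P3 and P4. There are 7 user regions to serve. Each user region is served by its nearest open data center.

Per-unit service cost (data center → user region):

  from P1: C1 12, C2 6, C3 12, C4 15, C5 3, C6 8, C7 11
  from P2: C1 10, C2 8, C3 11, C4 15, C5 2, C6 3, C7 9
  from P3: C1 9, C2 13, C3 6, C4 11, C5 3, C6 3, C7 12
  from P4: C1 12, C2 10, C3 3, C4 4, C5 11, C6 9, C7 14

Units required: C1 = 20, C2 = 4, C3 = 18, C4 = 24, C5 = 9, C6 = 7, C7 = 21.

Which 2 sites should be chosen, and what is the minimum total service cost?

Choose P2 and P4; total service cost 610.

With exactly 2 open, each user region uses its cheapest among the chosen.
{P2, P4}: C1→P2 10·20=200, C2→P2 8·4=32, C3→P4 3·18=54, C4→P4 4·24=96, C5→P2 2·9=18, C6→P2 3·7=21, C7→P2 9·21=189. Service cost 610.
{P3, P4}: service cost 670
{P1, P4}: service cost 728
Among all 6 size-2 choices, {P2, P4} is lowest.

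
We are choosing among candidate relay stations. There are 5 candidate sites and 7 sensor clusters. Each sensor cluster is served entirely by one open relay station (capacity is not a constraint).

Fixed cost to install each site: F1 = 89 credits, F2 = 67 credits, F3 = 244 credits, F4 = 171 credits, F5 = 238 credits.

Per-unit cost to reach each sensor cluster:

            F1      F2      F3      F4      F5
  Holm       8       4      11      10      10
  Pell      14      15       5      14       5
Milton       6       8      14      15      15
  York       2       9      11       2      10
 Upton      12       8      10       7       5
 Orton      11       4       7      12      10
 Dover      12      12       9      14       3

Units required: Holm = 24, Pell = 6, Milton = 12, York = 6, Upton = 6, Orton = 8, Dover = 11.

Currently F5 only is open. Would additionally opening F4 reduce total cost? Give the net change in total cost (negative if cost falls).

Current service cost with {F5}: 653.
Adding F4: each sensor cluster re-picks its cheapest; new service cost 605, saving 48.
Extra fixed cost: 171. Net change = 171 − 48 = 123.
(Totals: 891 → 1014.)

No — net change +123 (cost rises by 123).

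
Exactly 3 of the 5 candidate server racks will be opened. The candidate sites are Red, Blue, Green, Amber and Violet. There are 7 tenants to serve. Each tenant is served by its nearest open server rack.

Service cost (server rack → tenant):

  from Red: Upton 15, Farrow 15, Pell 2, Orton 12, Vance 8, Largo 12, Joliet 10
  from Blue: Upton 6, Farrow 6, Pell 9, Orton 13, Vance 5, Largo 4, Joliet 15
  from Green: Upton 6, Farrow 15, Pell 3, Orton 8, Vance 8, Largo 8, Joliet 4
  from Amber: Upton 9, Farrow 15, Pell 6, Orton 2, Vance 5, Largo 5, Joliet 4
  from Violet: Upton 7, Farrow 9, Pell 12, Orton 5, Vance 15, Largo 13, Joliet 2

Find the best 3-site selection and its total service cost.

With exactly 3 open, each tenant uses its cheapest among the chosen.
{Red, Blue, Amber}: Upton→Blue 6, Farrow→Blue 6, Pell→Red 2, Orton→Amber 2, Vance→Blue 5, Largo→Blue 4, Joliet→Amber 4. Service cost 29.
{Red, Blue, Violet}: service cost 30
{Blue, Green, Amber}: service cost 30
Among all 10 size-3 choices, {Red, Blue, Amber} is lowest.

Choose Red, Blue and Amber; total service cost 29.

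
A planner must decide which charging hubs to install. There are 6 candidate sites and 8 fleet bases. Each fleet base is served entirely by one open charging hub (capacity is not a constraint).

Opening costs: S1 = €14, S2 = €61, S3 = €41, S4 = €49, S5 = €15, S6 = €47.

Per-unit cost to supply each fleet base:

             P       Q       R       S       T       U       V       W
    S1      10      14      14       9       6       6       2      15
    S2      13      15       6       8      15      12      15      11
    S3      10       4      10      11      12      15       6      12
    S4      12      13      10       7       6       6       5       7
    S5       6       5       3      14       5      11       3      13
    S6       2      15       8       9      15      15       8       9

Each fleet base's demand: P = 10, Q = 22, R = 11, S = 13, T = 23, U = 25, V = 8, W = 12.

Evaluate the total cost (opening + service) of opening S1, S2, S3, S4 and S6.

Total cost: 865

Each fleet base is assigned to its cheapest site among the open ones.
{S1, S2, S3, S4, S6}: P→S6 2·10=20, Q→S3 4·22=88, R→S2 6·11=66, S→S4 7·13=91, T→S1 6·23=138, U→S1 6·25=150, V→S1 2·8=16, W→S4 7·12=84. Service 653; fixed 212; total 865.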